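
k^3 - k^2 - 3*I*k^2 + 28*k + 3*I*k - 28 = (k - 1)*(k - 7*I)*(k + 4*I)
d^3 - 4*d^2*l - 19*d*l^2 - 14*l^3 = (d - 7*l)*(d + l)*(d + 2*l)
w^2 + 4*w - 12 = (w - 2)*(w + 6)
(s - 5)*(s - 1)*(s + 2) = s^3 - 4*s^2 - 7*s + 10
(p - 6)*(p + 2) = p^2 - 4*p - 12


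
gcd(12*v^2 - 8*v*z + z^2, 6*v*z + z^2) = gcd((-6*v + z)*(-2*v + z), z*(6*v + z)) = 1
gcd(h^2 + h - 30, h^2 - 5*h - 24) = 1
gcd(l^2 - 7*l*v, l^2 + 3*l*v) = l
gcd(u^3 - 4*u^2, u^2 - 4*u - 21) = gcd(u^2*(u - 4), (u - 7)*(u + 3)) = 1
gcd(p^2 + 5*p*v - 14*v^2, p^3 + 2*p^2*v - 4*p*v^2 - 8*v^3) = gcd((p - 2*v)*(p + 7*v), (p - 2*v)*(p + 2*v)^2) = p - 2*v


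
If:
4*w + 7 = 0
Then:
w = -7/4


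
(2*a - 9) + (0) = 2*a - 9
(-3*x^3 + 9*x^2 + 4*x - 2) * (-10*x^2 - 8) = 30*x^5 - 90*x^4 - 16*x^3 - 52*x^2 - 32*x + 16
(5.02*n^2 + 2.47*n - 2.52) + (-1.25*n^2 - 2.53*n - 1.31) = 3.77*n^2 - 0.0599999999999996*n - 3.83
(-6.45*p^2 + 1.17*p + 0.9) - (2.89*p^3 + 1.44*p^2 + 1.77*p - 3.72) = -2.89*p^3 - 7.89*p^2 - 0.6*p + 4.62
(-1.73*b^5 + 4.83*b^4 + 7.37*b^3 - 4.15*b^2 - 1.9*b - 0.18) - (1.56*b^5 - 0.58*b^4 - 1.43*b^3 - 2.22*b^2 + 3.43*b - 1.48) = -3.29*b^5 + 5.41*b^4 + 8.8*b^3 - 1.93*b^2 - 5.33*b + 1.3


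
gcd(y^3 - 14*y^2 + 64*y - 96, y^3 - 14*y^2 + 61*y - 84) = y - 4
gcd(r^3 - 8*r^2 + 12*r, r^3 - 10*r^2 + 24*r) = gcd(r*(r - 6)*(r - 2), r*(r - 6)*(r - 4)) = r^2 - 6*r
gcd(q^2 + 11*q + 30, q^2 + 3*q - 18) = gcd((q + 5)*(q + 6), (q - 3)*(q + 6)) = q + 6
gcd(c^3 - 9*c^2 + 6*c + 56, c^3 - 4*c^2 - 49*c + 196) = c^2 - 11*c + 28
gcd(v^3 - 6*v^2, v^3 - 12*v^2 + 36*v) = v^2 - 6*v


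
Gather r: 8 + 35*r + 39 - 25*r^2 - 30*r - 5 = -25*r^2 + 5*r + 42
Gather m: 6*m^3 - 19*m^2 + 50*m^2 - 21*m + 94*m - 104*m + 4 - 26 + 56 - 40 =6*m^3 + 31*m^2 - 31*m - 6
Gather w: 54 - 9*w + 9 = 63 - 9*w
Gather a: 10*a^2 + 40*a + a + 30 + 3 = 10*a^2 + 41*a + 33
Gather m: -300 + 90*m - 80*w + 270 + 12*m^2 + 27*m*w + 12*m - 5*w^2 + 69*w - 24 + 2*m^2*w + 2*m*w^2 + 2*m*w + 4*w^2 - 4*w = m^2*(2*w + 12) + m*(2*w^2 + 29*w + 102) - w^2 - 15*w - 54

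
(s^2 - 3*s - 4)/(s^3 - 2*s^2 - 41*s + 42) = (s^2 - 3*s - 4)/(s^3 - 2*s^2 - 41*s + 42)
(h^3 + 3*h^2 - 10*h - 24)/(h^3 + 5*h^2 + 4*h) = (h^2 - h - 6)/(h*(h + 1))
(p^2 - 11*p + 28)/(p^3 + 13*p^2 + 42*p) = (p^2 - 11*p + 28)/(p*(p^2 + 13*p + 42))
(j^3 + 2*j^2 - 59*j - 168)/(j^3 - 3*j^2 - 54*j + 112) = (j + 3)/(j - 2)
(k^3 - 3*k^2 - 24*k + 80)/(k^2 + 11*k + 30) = (k^2 - 8*k + 16)/(k + 6)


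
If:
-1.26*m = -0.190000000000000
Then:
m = 0.15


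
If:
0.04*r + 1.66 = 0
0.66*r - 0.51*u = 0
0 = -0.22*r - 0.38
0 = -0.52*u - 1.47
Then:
No Solution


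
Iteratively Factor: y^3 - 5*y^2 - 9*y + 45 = (y - 3)*(y^2 - 2*y - 15) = (y - 5)*(y - 3)*(y + 3)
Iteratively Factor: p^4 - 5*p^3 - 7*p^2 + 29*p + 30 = (p + 2)*(p^3 - 7*p^2 + 7*p + 15) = (p - 5)*(p + 2)*(p^2 - 2*p - 3) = (p - 5)*(p + 1)*(p + 2)*(p - 3)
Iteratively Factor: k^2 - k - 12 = (k + 3)*(k - 4)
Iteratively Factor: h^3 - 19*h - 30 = (h + 3)*(h^2 - 3*h - 10) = (h - 5)*(h + 3)*(h + 2)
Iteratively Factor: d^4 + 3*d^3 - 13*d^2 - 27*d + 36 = (d - 1)*(d^3 + 4*d^2 - 9*d - 36) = (d - 1)*(d + 3)*(d^2 + d - 12) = (d - 3)*(d - 1)*(d + 3)*(d + 4)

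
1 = 1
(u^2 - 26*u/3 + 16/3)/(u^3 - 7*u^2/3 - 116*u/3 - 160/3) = (3*u - 2)/(3*u^2 + 17*u + 20)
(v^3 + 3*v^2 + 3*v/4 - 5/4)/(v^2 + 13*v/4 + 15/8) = 2*(2*v^2 + v - 1)/(4*v + 3)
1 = 1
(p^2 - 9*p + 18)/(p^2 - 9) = (p - 6)/(p + 3)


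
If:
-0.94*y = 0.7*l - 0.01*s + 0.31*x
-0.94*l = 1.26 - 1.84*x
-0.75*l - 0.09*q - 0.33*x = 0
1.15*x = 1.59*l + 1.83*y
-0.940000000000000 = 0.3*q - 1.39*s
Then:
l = -1.68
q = 14.68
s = 3.84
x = -0.18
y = 1.35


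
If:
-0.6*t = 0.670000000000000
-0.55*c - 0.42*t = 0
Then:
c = 0.85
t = -1.12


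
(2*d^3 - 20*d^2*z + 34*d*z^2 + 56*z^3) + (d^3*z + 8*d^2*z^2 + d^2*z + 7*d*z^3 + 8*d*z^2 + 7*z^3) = d^3*z + 2*d^3 + 8*d^2*z^2 - 19*d^2*z + 7*d*z^3 + 42*d*z^2 + 63*z^3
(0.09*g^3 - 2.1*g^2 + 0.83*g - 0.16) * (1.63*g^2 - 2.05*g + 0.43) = 0.1467*g^5 - 3.6075*g^4 + 5.6966*g^3 - 2.8653*g^2 + 0.6849*g - 0.0688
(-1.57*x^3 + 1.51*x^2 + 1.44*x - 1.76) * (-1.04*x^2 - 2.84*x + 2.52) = 1.6328*x^5 + 2.8884*x^4 - 9.7424*x^3 + 1.546*x^2 + 8.6272*x - 4.4352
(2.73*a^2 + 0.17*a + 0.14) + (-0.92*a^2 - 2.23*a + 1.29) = 1.81*a^2 - 2.06*a + 1.43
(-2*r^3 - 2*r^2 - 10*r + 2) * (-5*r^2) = 10*r^5 + 10*r^4 + 50*r^3 - 10*r^2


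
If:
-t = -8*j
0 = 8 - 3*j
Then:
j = 8/3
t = 64/3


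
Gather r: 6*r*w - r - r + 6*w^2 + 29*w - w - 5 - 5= r*(6*w - 2) + 6*w^2 + 28*w - 10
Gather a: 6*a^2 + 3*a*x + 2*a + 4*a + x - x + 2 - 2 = 6*a^2 + a*(3*x + 6)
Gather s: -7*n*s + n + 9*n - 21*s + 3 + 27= 10*n + s*(-7*n - 21) + 30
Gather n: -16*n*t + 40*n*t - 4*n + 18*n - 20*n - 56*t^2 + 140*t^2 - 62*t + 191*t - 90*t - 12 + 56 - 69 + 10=n*(24*t - 6) + 84*t^2 + 39*t - 15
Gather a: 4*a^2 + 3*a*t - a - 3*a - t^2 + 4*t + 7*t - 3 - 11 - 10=4*a^2 + a*(3*t - 4) - t^2 + 11*t - 24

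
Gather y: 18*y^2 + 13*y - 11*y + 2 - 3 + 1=18*y^2 + 2*y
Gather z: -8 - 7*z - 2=-7*z - 10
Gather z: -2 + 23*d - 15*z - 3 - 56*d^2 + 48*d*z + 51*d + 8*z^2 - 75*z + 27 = -56*d^2 + 74*d + 8*z^2 + z*(48*d - 90) + 22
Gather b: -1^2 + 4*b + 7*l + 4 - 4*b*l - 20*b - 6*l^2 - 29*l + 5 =b*(-4*l - 16) - 6*l^2 - 22*l + 8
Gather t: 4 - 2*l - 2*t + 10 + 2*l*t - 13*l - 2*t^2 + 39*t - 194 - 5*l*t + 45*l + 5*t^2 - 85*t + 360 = 30*l + 3*t^2 + t*(-3*l - 48) + 180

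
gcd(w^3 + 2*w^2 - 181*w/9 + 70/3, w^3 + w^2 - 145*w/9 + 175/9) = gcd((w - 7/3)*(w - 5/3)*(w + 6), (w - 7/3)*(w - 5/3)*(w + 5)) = w^2 - 4*w + 35/9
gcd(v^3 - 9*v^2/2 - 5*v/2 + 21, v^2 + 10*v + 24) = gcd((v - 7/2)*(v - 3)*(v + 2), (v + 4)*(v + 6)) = 1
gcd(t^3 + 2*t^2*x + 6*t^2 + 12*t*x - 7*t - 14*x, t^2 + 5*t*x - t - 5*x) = t - 1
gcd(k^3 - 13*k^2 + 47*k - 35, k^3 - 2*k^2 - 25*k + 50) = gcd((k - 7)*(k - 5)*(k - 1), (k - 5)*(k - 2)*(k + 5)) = k - 5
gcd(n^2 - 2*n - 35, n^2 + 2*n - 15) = n + 5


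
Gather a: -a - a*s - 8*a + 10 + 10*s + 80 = a*(-s - 9) + 10*s + 90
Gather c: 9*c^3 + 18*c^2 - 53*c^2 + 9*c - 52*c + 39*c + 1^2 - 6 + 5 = 9*c^3 - 35*c^2 - 4*c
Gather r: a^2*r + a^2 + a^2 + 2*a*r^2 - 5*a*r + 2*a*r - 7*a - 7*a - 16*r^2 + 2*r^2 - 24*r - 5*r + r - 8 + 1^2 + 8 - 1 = 2*a^2 - 14*a + r^2*(2*a - 14) + r*(a^2 - 3*a - 28)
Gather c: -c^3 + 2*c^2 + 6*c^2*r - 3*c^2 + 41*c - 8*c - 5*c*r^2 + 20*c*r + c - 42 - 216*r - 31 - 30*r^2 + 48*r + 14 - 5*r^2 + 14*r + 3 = -c^3 + c^2*(6*r - 1) + c*(-5*r^2 + 20*r + 34) - 35*r^2 - 154*r - 56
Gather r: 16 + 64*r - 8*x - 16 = 64*r - 8*x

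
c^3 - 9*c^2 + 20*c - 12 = (c - 6)*(c - 2)*(c - 1)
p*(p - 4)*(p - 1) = p^3 - 5*p^2 + 4*p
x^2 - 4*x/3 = x*(x - 4/3)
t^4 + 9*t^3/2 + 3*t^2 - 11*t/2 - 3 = (t - 1)*(t + 1/2)*(t + 2)*(t + 3)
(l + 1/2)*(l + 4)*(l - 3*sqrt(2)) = l^3 - 3*sqrt(2)*l^2 + 9*l^2/2 - 27*sqrt(2)*l/2 + 2*l - 6*sqrt(2)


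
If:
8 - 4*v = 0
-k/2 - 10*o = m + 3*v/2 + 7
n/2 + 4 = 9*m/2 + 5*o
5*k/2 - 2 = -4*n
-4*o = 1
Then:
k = -628/31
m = 163/62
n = 408/31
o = -1/4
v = 2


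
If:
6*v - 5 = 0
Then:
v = 5/6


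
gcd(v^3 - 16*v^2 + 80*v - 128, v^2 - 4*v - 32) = v - 8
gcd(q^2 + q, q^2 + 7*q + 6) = q + 1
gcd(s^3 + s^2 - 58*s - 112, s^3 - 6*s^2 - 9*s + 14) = s + 2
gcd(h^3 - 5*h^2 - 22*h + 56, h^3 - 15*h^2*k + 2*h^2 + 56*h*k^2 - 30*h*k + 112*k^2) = 1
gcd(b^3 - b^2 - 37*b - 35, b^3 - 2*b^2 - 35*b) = b^2 - 2*b - 35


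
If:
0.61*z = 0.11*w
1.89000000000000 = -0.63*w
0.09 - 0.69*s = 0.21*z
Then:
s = 0.30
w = -3.00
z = -0.54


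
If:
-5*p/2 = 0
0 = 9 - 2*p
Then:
No Solution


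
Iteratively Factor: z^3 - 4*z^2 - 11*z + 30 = (z - 2)*(z^2 - 2*z - 15) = (z - 5)*(z - 2)*(z + 3)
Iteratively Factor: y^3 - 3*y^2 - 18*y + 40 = (y - 5)*(y^2 + 2*y - 8) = (y - 5)*(y - 2)*(y + 4)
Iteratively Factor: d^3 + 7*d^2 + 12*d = (d + 3)*(d^2 + 4*d) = d*(d + 3)*(d + 4)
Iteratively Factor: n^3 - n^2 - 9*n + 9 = (n + 3)*(n^2 - 4*n + 3) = (n - 3)*(n + 3)*(n - 1)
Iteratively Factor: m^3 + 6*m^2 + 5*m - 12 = (m + 3)*(m^2 + 3*m - 4) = (m - 1)*(m + 3)*(m + 4)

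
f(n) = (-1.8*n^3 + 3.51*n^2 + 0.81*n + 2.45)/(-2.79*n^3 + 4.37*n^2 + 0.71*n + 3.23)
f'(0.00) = 0.08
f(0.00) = 0.76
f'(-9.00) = 0.00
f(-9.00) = 0.67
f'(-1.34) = 0.02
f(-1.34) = 0.71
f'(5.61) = 0.02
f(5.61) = 0.58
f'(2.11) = 16.86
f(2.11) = -1.42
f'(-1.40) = 0.01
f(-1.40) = 0.71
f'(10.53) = 0.00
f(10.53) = 0.62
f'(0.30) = 0.11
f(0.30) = 0.79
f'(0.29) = 0.11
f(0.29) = 0.79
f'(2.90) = 0.30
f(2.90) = 0.37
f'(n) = (-5.4*n^2 + 7.02*n + 0.81)/(-2.79*n^3 + 4.37*n^2 + 0.71*n + 3.23) + (8.37*n^2 - 8.74*n - 0.71)*(-1.8*n^3 + 3.51*n^2 + 0.81*n + 2.45)/(-2.79*n^3 + 4.37*n^2 + 0.71*n + 3.23)^2 = (-1.77635683940025e-15*n^5 + 1.9269*n^4 + 1.9638*n^3 + 2.0169*n^2 + 1.26159999999999*n + 0.8768)/(7.7841*n^6 - 24.3846*n^5 + 15.1351*n^4 - 11.818*n^3 + 28.7343*n^2 + 4.5866*n + 10.4329)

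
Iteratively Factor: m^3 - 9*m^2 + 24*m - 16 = (m - 4)*(m^2 - 5*m + 4) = (m - 4)*(m - 1)*(m - 4)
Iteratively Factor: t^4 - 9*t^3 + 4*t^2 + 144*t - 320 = (t + 4)*(t^3 - 13*t^2 + 56*t - 80) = (t - 5)*(t + 4)*(t^2 - 8*t + 16) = (t - 5)*(t - 4)*(t + 4)*(t - 4)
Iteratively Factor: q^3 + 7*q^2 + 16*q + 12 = (q + 2)*(q^2 + 5*q + 6) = (q + 2)^2*(q + 3)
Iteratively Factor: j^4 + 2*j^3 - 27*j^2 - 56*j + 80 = (j + 4)*(j^3 - 2*j^2 - 19*j + 20) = (j - 1)*(j + 4)*(j^2 - j - 20) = (j - 5)*(j - 1)*(j + 4)*(j + 4)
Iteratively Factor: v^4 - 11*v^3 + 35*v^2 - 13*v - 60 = (v - 4)*(v^3 - 7*v^2 + 7*v + 15) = (v - 4)*(v - 3)*(v^2 - 4*v - 5) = (v - 5)*(v - 4)*(v - 3)*(v + 1)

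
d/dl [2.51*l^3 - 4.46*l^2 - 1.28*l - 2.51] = 7.53*l^2 - 8.92*l - 1.28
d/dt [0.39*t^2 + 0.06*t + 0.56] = 0.78*t + 0.06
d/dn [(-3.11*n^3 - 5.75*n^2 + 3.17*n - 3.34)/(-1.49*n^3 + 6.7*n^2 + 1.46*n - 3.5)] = (1.77635683940025e-15*n^5 - 29.4045*n^4 + 0.365400000000008*n^3 - 11.9088*n^2 + 85.006*n - 6.2186)/(2.2201*n^6 - 19.966*n^5 + 40.5392*n^4 + 29.994*n^3 - 44.7684*n^2 - 10.22*n + 12.25)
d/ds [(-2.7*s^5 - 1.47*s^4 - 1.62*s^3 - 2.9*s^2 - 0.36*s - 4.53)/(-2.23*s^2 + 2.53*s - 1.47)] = (18.063*s^6 - 20.7678*s^5 + 12.3003*s^4 + 0.446399999999997*s^3 - 0.995599999999998*s^2 - 11.6778*s + 11.9901)/(4.9729*s^4 - 11.2838*s^3 + 12.9571*s^2 - 7.4382*s + 2.1609)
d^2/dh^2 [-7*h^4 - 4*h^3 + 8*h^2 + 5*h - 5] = -84*h^2 - 24*h + 16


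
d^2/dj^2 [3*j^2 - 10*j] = 6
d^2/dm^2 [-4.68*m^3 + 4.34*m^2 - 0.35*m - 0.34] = 8.68 - 28.08*m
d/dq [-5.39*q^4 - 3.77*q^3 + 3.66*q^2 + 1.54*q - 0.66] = -21.56*q^3 - 11.31*q^2 + 7.32*q + 1.54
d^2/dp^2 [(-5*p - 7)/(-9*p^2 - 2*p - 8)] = 2*(4*(5*p + 7)*(9*p + 1)^2 - (135*p + 73)*(9*p^2 + 2*p + 8))/(9*p^2 + 2*p + 8)^3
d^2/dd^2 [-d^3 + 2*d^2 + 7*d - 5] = 4 - 6*d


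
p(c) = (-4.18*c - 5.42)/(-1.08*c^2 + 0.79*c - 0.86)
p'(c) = (-4.18*c - 5.42)*(2.16*c - 0.79)/(-1.08*c^2 + 0.79*c - 0.86)^2 - 4.18/(-1.08*c^2 + 0.79*c - 0.86) = (-4.5144*c^2 - 11.7072*c + 7.8766)/(1.1664*c^4 - 1.7064*c^3 + 2.4817*c^2 - 1.3588*c + 0.7396)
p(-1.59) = -0.25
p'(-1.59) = 0.64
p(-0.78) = 1.01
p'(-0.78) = 3.13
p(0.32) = 9.41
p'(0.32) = 7.12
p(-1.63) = -0.28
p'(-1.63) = 0.59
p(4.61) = 1.22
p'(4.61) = -0.35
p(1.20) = 7.11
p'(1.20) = -5.89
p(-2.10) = -0.46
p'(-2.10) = 0.24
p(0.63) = 10.18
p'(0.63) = -2.06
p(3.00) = 2.19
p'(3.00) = -1.01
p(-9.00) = -0.34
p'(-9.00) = -0.03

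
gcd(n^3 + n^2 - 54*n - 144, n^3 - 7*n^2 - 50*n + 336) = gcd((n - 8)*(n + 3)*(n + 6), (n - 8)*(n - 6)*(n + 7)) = n - 8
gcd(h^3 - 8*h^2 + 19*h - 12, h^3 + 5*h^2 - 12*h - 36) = h - 3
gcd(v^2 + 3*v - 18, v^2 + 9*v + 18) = v + 6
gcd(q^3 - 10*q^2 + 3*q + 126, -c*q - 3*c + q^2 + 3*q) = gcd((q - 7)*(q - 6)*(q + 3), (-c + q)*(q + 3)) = q + 3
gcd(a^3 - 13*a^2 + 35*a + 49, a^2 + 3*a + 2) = a + 1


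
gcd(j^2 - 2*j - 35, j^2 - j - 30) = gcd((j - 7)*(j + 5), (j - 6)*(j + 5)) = j + 5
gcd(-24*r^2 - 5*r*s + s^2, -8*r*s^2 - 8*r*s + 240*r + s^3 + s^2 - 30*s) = 8*r - s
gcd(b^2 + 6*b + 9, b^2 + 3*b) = b + 3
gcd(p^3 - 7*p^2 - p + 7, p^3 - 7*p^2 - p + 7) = p^3 - 7*p^2 - p + 7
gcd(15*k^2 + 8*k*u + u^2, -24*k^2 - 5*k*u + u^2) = 3*k + u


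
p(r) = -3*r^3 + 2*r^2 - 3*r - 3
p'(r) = -9*r^2 + 4*r - 3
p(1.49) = -12.95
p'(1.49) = -17.02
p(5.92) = -573.09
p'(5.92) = -294.74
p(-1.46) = 14.98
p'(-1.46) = -28.02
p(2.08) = -27.58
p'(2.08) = -33.62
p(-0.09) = -2.71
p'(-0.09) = -3.43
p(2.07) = -27.25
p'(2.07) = -33.28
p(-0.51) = -0.55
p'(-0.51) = -7.38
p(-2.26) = 48.62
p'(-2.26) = -58.01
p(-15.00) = 10617.00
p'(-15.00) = -2088.00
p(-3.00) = 105.00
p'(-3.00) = -96.00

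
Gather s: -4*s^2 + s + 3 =-4*s^2 + s + 3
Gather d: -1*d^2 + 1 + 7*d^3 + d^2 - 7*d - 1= 7*d^3 - 7*d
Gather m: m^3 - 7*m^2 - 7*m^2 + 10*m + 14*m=m^3 - 14*m^2 + 24*m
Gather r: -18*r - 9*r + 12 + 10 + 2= 24 - 27*r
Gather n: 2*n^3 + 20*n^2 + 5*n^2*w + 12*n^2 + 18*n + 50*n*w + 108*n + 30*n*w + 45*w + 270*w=2*n^3 + n^2*(5*w + 32) + n*(80*w + 126) + 315*w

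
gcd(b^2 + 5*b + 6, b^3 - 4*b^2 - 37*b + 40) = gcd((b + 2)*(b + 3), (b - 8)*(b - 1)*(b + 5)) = 1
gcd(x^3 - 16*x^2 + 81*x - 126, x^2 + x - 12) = x - 3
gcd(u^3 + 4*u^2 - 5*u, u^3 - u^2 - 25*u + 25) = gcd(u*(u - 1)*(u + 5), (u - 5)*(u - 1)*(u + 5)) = u^2 + 4*u - 5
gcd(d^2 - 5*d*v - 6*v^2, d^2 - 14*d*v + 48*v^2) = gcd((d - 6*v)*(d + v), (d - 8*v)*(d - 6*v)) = -d + 6*v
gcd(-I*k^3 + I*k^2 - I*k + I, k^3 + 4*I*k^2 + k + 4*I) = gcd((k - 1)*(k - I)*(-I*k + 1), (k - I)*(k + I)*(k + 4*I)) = k^2 + 1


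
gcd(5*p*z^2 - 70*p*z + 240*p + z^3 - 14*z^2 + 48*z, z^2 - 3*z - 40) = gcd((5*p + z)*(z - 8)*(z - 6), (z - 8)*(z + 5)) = z - 8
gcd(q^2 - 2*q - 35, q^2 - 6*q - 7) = q - 7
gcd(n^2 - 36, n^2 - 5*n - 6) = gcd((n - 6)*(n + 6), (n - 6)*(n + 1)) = n - 6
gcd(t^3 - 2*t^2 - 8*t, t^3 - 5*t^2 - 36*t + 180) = 1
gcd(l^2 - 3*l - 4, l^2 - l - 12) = l - 4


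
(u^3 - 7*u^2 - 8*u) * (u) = u^4 - 7*u^3 - 8*u^2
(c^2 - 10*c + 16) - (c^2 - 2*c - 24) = 40 - 8*c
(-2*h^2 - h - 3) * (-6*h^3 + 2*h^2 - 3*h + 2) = 12*h^5 + 2*h^4 + 22*h^3 - 7*h^2 + 7*h - 6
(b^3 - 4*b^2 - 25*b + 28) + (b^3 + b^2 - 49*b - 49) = 2*b^3 - 3*b^2 - 74*b - 21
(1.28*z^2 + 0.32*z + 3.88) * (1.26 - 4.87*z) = -6.2336*z^3 + 0.0544*z^2 - 18.4924*z + 4.8888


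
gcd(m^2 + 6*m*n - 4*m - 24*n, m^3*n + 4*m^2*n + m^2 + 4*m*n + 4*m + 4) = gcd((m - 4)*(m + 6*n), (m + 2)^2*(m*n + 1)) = 1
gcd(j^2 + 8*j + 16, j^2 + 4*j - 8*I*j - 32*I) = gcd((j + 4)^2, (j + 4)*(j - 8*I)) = j + 4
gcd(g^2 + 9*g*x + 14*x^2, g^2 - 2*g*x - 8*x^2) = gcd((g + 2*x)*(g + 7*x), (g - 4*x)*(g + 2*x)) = g + 2*x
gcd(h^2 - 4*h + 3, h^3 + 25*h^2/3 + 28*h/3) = 1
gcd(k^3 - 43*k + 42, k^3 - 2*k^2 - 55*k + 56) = k^2 + 6*k - 7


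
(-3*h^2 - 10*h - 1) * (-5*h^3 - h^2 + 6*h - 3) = 15*h^5 + 53*h^4 - 3*h^3 - 50*h^2 + 24*h + 3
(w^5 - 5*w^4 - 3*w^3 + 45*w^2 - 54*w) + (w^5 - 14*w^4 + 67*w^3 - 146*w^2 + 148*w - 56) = 2*w^5 - 19*w^4 + 64*w^3 - 101*w^2 + 94*w - 56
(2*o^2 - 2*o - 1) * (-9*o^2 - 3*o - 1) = -18*o^4 + 12*o^3 + 13*o^2 + 5*o + 1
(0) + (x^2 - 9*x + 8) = x^2 - 9*x + 8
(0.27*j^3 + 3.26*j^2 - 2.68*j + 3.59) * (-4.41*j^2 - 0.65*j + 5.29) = -1.1907*j^5 - 14.5521*j^4 + 11.1281*j^3 + 3.1555*j^2 - 16.5107*j + 18.9911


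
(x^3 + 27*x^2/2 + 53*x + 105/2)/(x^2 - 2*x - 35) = (2*x^2 + 17*x + 21)/(2*(x - 7))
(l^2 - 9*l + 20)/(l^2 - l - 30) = (-l^2 + 9*l - 20)/(-l^2 + l + 30)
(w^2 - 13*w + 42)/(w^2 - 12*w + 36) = (w - 7)/(w - 6)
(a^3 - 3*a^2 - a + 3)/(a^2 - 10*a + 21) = (a^2 - 1)/(a - 7)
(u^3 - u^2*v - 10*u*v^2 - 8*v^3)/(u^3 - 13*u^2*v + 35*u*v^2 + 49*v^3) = (u^2 - 2*u*v - 8*v^2)/(u^2 - 14*u*v + 49*v^2)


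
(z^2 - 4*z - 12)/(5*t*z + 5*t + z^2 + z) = (z^2 - 4*z - 12)/(5*t*z + 5*t + z^2 + z)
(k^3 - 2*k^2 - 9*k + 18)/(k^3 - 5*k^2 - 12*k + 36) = (k - 3)/(k - 6)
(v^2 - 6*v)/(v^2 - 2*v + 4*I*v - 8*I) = v*(v - 6)/(v^2 - 2*v + 4*I*v - 8*I)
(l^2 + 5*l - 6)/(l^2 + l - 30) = (l - 1)/(l - 5)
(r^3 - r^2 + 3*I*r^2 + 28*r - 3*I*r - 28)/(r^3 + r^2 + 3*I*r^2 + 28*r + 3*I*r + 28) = (r - 1)/(r + 1)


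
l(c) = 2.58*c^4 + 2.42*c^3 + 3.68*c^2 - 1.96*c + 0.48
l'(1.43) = 53.59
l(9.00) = 18972.48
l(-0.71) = 3.52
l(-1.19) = 9.12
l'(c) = 10.32*c^3 + 7.26*c^2 + 7.36*c - 1.96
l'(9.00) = 8175.62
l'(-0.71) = -7.22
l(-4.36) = 810.73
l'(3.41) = 516.76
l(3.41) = 481.39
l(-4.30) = 766.59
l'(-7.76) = -4444.31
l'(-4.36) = -751.38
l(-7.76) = 8461.94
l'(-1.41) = -26.83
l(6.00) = 3987.60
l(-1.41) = 13.97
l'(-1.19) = -17.83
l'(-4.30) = -719.88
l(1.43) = 23.07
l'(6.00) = 2532.68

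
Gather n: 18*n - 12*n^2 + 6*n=-12*n^2 + 24*n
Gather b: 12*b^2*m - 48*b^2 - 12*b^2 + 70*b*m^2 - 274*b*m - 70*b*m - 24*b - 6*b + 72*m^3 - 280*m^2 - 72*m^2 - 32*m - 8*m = b^2*(12*m - 60) + b*(70*m^2 - 344*m - 30) + 72*m^3 - 352*m^2 - 40*m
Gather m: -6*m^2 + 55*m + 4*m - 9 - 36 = -6*m^2 + 59*m - 45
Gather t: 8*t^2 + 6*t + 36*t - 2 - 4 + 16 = 8*t^2 + 42*t + 10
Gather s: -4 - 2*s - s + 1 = -3*s - 3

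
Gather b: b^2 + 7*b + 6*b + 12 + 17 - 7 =b^2 + 13*b + 22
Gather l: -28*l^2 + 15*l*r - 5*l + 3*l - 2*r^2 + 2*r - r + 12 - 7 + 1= -28*l^2 + l*(15*r - 2) - 2*r^2 + r + 6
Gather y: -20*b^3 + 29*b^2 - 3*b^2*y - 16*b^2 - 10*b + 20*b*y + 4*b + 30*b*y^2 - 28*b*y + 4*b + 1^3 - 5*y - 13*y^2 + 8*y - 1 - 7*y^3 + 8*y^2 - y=-20*b^3 + 13*b^2 - 2*b - 7*y^3 + y^2*(30*b - 5) + y*(-3*b^2 - 8*b + 2)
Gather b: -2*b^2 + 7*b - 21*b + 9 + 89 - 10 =-2*b^2 - 14*b + 88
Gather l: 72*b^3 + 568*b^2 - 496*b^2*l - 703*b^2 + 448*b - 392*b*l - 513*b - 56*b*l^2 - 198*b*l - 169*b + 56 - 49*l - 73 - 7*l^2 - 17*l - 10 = 72*b^3 - 135*b^2 - 234*b + l^2*(-56*b - 7) + l*(-496*b^2 - 590*b - 66) - 27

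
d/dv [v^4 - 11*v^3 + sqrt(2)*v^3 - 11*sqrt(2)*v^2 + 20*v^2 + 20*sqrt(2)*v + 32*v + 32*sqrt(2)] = 4*v^3 - 33*v^2 + 3*sqrt(2)*v^2 - 22*sqrt(2)*v + 40*v + 20*sqrt(2) + 32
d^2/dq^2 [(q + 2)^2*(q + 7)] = 6*q + 22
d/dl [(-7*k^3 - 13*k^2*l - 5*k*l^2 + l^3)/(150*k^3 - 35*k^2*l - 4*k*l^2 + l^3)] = k*(-439*k^3 - 399*k^2*l + 39*k*l^2 - l^3)/(4500*k^5 - 1200*k^4*l - 235*k^3*l^2 + 69*k^2*l^3 + 3*k*l^4 - l^5)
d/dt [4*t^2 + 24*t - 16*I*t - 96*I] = 8*t + 24 - 16*I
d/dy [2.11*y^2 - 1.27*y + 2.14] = 4.22*y - 1.27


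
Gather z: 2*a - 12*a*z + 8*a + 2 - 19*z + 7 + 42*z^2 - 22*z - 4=10*a + 42*z^2 + z*(-12*a - 41) + 5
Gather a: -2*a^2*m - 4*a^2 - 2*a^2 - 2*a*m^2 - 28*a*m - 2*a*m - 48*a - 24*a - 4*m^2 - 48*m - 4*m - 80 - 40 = a^2*(-2*m - 6) + a*(-2*m^2 - 30*m - 72) - 4*m^2 - 52*m - 120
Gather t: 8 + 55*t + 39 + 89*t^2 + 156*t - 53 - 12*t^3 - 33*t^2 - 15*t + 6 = -12*t^3 + 56*t^2 + 196*t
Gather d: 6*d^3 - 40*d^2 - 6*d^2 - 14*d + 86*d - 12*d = 6*d^3 - 46*d^2 + 60*d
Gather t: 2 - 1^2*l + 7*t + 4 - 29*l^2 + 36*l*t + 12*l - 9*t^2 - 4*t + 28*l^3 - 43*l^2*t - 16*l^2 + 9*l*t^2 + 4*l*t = 28*l^3 - 45*l^2 + 11*l + t^2*(9*l - 9) + t*(-43*l^2 + 40*l + 3) + 6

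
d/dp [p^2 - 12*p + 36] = 2*p - 12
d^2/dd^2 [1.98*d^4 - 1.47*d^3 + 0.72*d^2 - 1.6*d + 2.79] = 23.76*d^2 - 8.82*d + 1.44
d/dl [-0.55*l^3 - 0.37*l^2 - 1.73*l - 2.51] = -1.65*l^2 - 0.74*l - 1.73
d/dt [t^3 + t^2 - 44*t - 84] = 3*t^2 + 2*t - 44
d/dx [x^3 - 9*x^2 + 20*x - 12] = 3*x^2 - 18*x + 20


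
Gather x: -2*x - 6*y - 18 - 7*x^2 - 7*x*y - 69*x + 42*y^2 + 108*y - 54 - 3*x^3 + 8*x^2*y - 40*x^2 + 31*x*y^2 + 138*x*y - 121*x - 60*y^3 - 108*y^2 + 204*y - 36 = -3*x^3 + x^2*(8*y - 47) + x*(31*y^2 + 131*y - 192) - 60*y^3 - 66*y^2 + 306*y - 108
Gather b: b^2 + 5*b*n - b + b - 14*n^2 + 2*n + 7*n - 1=b^2 + 5*b*n - 14*n^2 + 9*n - 1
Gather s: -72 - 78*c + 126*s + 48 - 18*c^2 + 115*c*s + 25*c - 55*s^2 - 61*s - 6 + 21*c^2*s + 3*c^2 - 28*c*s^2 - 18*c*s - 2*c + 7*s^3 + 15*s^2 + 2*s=-15*c^2 - 55*c + 7*s^3 + s^2*(-28*c - 40) + s*(21*c^2 + 97*c + 67) - 30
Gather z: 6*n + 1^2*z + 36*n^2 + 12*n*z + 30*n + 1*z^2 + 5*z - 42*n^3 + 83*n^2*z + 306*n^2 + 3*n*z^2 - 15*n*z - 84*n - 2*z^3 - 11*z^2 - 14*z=-42*n^3 + 342*n^2 - 48*n - 2*z^3 + z^2*(3*n - 10) + z*(83*n^2 - 3*n - 8)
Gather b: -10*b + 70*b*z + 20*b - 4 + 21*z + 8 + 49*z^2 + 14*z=b*(70*z + 10) + 49*z^2 + 35*z + 4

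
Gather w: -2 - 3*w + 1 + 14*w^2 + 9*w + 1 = 14*w^2 + 6*w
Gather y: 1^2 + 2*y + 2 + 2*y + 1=4*y + 4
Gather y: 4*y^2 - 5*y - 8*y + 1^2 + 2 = 4*y^2 - 13*y + 3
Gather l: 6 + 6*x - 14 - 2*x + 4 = 4*x - 4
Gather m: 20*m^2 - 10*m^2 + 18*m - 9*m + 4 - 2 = 10*m^2 + 9*m + 2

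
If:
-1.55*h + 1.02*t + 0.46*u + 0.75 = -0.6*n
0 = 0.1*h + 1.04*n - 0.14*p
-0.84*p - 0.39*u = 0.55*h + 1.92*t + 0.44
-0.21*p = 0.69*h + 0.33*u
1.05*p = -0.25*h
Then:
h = 0.22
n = -0.03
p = -0.05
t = -0.18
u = -0.43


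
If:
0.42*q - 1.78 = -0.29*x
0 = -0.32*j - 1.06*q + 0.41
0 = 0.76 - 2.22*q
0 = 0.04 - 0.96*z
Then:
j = 0.15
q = 0.34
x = 5.64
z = 0.04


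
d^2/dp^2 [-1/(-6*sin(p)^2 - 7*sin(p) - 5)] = (-144*sin(p)^4 - 126*sin(p)^3 + 287*sin(p)^2 + 287*sin(p) + 38)/(6*sin(p)^2 + 7*sin(p) + 5)^3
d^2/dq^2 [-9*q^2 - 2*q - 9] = -18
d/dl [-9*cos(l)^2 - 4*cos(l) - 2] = 2*(9*cos(l) + 2)*sin(l)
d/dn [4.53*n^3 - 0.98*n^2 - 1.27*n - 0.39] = 13.59*n^2 - 1.96*n - 1.27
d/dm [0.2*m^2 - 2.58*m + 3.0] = 0.4*m - 2.58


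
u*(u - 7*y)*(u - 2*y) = u^3 - 9*u^2*y + 14*u*y^2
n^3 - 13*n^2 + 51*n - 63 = (n - 7)*(n - 3)^2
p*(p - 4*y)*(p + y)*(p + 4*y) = p^4 + p^3*y - 16*p^2*y^2 - 16*p*y^3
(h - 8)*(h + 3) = h^2 - 5*h - 24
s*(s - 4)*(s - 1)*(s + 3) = s^4 - 2*s^3 - 11*s^2 + 12*s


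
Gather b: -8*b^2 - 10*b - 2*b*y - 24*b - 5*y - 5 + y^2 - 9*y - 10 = -8*b^2 + b*(-2*y - 34) + y^2 - 14*y - 15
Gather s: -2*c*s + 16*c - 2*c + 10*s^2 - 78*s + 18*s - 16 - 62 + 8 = 14*c + 10*s^2 + s*(-2*c - 60) - 70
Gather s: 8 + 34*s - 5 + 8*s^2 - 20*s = 8*s^2 + 14*s + 3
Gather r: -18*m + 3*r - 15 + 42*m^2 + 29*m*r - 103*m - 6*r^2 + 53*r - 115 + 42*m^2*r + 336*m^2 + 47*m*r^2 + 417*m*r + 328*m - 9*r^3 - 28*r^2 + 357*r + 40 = 378*m^2 + 207*m - 9*r^3 + r^2*(47*m - 34) + r*(42*m^2 + 446*m + 413) - 90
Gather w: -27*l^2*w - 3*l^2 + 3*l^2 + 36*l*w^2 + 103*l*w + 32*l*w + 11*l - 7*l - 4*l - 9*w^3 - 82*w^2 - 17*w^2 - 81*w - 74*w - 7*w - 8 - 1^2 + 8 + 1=-9*w^3 + w^2*(36*l - 99) + w*(-27*l^2 + 135*l - 162)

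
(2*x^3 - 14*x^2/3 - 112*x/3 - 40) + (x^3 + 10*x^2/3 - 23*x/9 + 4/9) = 3*x^3 - 4*x^2/3 - 359*x/9 - 356/9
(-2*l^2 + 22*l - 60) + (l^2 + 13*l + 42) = -l^2 + 35*l - 18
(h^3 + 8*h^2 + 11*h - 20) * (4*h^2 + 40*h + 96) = 4*h^5 + 72*h^4 + 460*h^3 + 1128*h^2 + 256*h - 1920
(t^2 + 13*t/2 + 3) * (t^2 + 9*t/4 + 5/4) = t^4 + 35*t^3/4 + 151*t^2/8 + 119*t/8 + 15/4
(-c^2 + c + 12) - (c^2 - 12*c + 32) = -2*c^2 + 13*c - 20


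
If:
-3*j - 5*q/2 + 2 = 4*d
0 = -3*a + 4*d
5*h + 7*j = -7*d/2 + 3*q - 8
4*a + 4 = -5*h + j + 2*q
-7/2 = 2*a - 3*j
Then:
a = -152/65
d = -114/65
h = 341/130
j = -51/130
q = 53/13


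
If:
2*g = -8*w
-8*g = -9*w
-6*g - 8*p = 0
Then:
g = 0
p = 0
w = 0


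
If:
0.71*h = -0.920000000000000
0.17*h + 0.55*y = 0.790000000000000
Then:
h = -1.30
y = 1.84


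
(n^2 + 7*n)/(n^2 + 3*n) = (n + 7)/(n + 3)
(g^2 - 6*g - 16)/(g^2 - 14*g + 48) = (g + 2)/(g - 6)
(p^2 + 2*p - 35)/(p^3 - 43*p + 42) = (p - 5)/(p^2 - 7*p + 6)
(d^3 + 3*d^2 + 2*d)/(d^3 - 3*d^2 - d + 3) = d*(d + 2)/(d^2 - 4*d + 3)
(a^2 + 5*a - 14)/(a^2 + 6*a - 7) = (a - 2)/(a - 1)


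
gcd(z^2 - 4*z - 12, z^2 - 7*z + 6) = z - 6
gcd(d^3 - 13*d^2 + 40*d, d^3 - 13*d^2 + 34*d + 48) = d - 8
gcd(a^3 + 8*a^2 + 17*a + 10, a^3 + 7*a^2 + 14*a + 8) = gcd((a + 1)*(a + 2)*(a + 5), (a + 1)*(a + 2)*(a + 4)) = a^2 + 3*a + 2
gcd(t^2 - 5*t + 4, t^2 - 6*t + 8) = t - 4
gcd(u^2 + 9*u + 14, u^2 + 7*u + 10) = u + 2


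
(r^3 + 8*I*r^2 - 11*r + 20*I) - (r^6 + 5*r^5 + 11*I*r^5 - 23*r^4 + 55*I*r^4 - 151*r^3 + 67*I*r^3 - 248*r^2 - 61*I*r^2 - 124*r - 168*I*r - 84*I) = -r^6 - 5*r^5 - 11*I*r^5 + 23*r^4 - 55*I*r^4 + 152*r^3 - 67*I*r^3 + 248*r^2 + 69*I*r^2 + 113*r + 168*I*r + 104*I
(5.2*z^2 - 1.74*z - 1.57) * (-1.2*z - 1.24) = -6.24*z^3 - 4.36*z^2 + 4.0416*z + 1.9468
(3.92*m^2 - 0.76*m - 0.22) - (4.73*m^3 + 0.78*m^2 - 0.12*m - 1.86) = -4.73*m^3 + 3.14*m^2 - 0.64*m + 1.64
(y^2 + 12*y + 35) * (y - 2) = y^3 + 10*y^2 + 11*y - 70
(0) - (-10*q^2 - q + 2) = 10*q^2 + q - 2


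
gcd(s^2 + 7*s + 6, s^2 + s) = s + 1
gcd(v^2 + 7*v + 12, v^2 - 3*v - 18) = v + 3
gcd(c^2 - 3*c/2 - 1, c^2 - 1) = 1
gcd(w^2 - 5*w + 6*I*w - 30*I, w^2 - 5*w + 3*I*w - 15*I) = w - 5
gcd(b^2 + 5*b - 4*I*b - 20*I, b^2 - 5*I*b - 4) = b - 4*I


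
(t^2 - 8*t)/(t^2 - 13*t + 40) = t/(t - 5)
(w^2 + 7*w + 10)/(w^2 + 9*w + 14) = (w + 5)/(w + 7)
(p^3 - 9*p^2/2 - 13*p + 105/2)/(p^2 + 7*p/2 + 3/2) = (2*p^3 - 9*p^2 - 26*p + 105)/(2*p^2 + 7*p + 3)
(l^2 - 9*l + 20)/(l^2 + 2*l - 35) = (l - 4)/(l + 7)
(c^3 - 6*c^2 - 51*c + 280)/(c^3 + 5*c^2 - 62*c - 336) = (c - 5)/(c + 6)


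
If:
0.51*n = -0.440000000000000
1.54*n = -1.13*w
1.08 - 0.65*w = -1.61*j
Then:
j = -0.20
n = -0.86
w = 1.18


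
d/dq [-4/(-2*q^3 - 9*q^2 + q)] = 4*(-6*q^2 - 18*q + 1)/(q^2*(2*q^2 + 9*q - 1)^2)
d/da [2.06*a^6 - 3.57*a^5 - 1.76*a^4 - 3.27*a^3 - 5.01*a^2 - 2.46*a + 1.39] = 12.36*a^5 - 17.85*a^4 - 7.04*a^3 - 9.81*a^2 - 10.02*a - 2.46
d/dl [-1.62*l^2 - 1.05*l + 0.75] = -3.24*l - 1.05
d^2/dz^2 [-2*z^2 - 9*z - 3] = -4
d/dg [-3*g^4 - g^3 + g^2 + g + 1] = -12*g^3 - 3*g^2 + 2*g + 1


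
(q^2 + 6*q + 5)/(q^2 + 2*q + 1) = (q + 5)/(q + 1)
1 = 1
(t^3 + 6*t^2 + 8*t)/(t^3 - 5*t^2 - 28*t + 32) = t*(t + 2)/(t^2 - 9*t + 8)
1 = 1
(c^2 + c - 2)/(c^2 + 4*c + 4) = (c - 1)/(c + 2)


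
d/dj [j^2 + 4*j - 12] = 2*j + 4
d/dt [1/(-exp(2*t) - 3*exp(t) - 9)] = (2*exp(t) + 3)*exp(t)/(exp(2*t) + 3*exp(t) + 9)^2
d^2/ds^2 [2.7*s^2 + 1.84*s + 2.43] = 5.40000000000000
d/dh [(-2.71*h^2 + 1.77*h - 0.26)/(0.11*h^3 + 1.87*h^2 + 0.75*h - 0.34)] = (0.2981*h^4 - 0.3894*h^3 - 5.2566*h^2 + 2.8152*h - 0.4068)/(0.0121*h^6 + 0.4114*h^5 + 3.6619*h^4 + 2.7302*h^3 - 0.7091*h^2 - 0.51*h + 0.1156)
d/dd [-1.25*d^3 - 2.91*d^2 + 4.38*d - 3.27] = -3.75*d^2 - 5.82*d + 4.38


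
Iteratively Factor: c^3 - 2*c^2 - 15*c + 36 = (c + 4)*(c^2 - 6*c + 9) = (c - 3)*(c + 4)*(c - 3)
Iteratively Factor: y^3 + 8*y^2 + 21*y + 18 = (y + 3)*(y^2 + 5*y + 6) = (y + 2)*(y + 3)*(y + 3)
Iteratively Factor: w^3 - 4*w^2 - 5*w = (w)*(w^2 - 4*w - 5) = w*(w - 5)*(w + 1)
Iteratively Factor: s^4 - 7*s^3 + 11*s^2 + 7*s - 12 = (s - 1)*(s^3 - 6*s^2 + 5*s + 12) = (s - 1)*(s + 1)*(s^2 - 7*s + 12) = (s - 4)*(s - 1)*(s + 1)*(s - 3)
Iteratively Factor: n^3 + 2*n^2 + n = (n + 1)*(n^2 + n) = n*(n + 1)*(n + 1)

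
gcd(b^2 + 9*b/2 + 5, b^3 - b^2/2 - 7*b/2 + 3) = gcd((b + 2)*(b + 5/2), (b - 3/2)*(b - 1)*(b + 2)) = b + 2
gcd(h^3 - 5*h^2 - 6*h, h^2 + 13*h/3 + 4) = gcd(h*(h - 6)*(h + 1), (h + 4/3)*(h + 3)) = 1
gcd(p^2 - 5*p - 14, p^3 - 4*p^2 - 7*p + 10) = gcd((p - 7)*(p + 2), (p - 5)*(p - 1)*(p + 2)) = p + 2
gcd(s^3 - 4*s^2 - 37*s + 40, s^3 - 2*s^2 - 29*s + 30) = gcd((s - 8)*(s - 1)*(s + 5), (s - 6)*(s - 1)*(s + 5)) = s^2 + 4*s - 5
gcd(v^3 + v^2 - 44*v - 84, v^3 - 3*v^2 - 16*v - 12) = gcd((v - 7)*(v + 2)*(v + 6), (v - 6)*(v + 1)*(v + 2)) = v + 2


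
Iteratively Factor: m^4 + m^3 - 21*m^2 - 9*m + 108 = (m + 3)*(m^3 - 2*m^2 - 15*m + 36) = (m + 3)*(m + 4)*(m^2 - 6*m + 9) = (m - 3)*(m + 3)*(m + 4)*(m - 3)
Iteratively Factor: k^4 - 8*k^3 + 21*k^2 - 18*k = (k - 3)*(k^3 - 5*k^2 + 6*k) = k*(k - 3)*(k^2 - 5*k + 6) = k*(k - 3)^2*(k - 2)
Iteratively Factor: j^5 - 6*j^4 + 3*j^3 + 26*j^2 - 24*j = (j - 1)*(j^4 - 5*j^3 - 2*j^2 + 24*j) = (j - 4)*(j - 1)*(j^3 - j^2 - 6*j) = j*(j - 4)*(j - 1)*(j^2 - j - 6) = j*(j - 4)*(j - 3)*(j - 1)*(j + 2)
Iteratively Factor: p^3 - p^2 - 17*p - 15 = (p + 3)*(p^2 - 4*p - 5) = (p - 5)*(p + 3)*(p + 1)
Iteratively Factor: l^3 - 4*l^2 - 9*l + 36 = (l - 4)*(l^2 - 9) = (l - 4)*(l - 3)*(l + 3)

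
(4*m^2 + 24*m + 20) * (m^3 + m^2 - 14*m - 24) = 4*m^5 + 28*m^4 - 12*m^3 - 412*m^2 - 856*m - 480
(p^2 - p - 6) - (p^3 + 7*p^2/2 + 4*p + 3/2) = -p^3 - 5*p^2/2 - 5*p - 15/2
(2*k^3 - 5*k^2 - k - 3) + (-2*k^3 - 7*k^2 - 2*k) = -12*k^2 - 3*k - 3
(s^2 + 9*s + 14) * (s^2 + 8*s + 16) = s^4 + 17*s^3 + 102*s^2 + 256*s + 224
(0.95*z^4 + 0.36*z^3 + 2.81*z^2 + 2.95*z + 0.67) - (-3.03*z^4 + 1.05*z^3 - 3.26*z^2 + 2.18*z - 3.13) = 3.98*z^4 - 0.69*z^3 + 6.07*z^2 + 0.77*z + 3.8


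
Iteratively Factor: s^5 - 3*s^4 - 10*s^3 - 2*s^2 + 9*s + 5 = (s + 1)*(s^4 - 4*s^3 - 6*s^2 + 4*s + 5) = (s + 1)^2*(s^3 - 5*s^2 - s + 5) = (s - 1)*(s + 1)^2*(s^2 - 4*s - 5) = (s - 1)*(s + 1)^3*(s - 5)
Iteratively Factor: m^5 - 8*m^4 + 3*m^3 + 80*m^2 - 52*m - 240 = (m + 2)*(m^4 - 10*m^3 + 23*m^2 + 34*m - 120) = (m - 3)*(m + 2)*(m^3 - 7*m^2 + 2*m + 40) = (m - 5)*(m - 3)*(m + 2)*(m^2 - 2*m - 8) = (m - 5)*(m - 4)*(m - 3)*(m + 2)*(m + 2)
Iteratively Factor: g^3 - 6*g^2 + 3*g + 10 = (g + 1)*(g^2 - 7*g + 10) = (g - 5)*(g + 1)*(g - 2)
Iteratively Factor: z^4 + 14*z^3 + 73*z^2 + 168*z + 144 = (z + 3)*(z^3 + 11*z^2 + 40*z + 48) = (z + 3)*(z + 4)*(z^2 + 7*z + 12) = (z + 3)*(z + 4)^2*(z + 3)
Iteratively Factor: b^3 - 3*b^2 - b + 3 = (b + 1)*(b^2 - 4*b + 3) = (b - 1)*(b + 1)*(b - 3)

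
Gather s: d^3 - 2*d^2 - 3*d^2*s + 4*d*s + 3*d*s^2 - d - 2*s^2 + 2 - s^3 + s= d^3 - 2*d^2 - d - s^3 + s^2*(3*d - 2) + s*(-3*d^2 + 4*d + 1) + 2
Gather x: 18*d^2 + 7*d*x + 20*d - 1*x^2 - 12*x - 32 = 18*d^2 + 20*d - x^2 + x*(7*d - 12) - 32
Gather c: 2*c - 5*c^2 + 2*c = -5*c^2 + 4*c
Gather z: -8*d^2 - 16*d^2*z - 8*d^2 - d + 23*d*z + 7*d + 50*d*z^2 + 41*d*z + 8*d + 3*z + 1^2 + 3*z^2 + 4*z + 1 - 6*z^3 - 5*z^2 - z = -16*d^2 + 14*d - 6*z^3 + z^2*(50*d - 2) + z*(-16*d^2 + 64*d + 6) + 2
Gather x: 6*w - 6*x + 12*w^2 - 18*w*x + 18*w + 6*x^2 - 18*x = 12*w^2 + 24*w + 6*x^2 + x*(-18*w - 24)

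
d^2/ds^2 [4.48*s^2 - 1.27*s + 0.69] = 8.96000000000000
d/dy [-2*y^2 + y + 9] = 1 - 4*y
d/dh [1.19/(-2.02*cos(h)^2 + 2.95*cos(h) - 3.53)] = (3.5105 - 4.8076*cos(h))*sin(h)/(2.02*cos(h)^2 - 2.95*cos(h) + 3.53)^2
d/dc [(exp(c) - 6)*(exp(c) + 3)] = (2*exp(c) - 3)*exp(c)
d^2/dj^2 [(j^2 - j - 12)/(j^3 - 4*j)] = 2*(j^6 - 3*j^5 - 60*j^4 - 4*j^3 + 144*j^2 - 192)/(j^3*(j^6 - 12*j^4 + 48*j^2 - 64))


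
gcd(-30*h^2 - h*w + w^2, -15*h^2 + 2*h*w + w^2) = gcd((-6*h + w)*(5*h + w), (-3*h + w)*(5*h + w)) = 5*h + w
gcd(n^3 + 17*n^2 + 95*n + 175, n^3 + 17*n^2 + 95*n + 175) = n^3 + 17*n^2 + 95*n + 175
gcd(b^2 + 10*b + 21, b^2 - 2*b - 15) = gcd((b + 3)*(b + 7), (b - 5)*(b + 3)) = b + 3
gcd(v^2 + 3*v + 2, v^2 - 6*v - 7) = v + 1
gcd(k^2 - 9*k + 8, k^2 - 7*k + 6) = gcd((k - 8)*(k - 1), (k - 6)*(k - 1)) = k - 1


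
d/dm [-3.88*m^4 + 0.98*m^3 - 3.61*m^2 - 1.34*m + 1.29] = -15.52*m^3 + 2.94*m^2 - 7.22*m - 1.34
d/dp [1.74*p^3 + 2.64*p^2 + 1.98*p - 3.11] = 5.22*p^2 + 5.28*p + 1.98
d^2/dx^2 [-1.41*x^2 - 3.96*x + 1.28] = -2.82000000000000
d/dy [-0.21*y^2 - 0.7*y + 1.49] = -0.42*y - 0.7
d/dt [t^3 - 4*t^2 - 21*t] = 3*t^2 - 8*t - 21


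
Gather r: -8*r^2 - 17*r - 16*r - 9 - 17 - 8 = -8*r^2 - 33*r - 34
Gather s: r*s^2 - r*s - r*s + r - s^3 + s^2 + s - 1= r - s^3 + s^2*(r + 1) + s*(1 - 2*r) - 1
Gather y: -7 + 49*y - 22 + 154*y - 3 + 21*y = 224*y - 32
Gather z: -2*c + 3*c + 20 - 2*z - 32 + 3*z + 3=c + z - 9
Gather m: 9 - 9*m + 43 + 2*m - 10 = 42 - 7*m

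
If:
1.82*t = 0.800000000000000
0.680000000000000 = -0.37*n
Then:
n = -1.84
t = 0.44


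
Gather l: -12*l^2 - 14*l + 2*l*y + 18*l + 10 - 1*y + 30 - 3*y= -12*l^2 + l*(2*y + 4) - 4*y + 40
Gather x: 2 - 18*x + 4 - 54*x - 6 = -72*x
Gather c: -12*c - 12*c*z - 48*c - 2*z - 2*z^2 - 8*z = c*(-12*z - 60) - 2*z^2 - 10*z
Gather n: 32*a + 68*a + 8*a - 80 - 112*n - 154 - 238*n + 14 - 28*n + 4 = 108*a - 378*n - 216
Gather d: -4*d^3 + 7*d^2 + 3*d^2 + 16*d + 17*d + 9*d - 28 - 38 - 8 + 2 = -4*d^3 + 10*d^2 + 42*d - 72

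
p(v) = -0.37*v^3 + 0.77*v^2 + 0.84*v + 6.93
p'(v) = -1.11*v^2 + 1.54*v + 0.84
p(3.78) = 1.12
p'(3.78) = -9.20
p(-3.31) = 26.00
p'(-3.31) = -16.42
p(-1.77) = 9.91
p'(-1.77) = -5.36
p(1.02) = 8.20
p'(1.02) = 1.26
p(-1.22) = 7.72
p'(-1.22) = -2.69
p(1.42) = 8.62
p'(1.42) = 0.79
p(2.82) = 7.12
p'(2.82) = -3.64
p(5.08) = -17.44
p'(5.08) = -19.98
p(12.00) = -511.47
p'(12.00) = -140.52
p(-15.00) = 1416.33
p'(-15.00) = -272.01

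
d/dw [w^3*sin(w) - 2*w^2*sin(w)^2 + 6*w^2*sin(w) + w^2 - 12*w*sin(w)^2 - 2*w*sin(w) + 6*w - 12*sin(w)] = w^3*cos(w) + 3*w^2*sin(w) - 2*w^2*sin(2*w) + 6*w^2*cos(w) + 12*w*sin(w) - 12*w*sin(2*w) - 2*w*cos(w) + 2*w*cos(2*w) - 2*sin(w) - 12*cos(w) + 6*cos(2*w)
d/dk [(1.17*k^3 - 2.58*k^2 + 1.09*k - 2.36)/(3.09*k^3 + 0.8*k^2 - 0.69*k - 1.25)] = (8.9082*k^4 - 8.3508*k^3 + 18.3979*k^2 + 10.226*k - 2.9909)/(9.5481*k^6 + 4.944*k^5 - 3.6242*k^4 - 8.829*k^3 - 1.5239*k^2 + 1.725*k + 1.5625)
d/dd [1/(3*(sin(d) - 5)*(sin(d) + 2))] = (3 - 2*sin(d))*cos(d)/(3*(sin(d) - 5)^2*(sin(d) + 2)^2)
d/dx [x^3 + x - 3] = 3*x^2 + 1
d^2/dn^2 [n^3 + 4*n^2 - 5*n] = 6*n + 8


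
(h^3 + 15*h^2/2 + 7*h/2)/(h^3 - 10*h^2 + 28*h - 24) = h*(2*h^2 + 15*h + 7)/(2*(h^3 - 10*h^2 + 28*h - 24))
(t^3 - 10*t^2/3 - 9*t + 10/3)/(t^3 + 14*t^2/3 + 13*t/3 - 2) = (t - 5)/(t + 3)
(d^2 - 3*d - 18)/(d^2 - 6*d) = (d + 3)/d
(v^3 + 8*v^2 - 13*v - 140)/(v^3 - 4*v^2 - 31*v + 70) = (v^2 + 3*v - 28)/(v^2 - 9*v + 14)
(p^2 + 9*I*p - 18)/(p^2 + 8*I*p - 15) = (p + 6*I)/(p + 5*I)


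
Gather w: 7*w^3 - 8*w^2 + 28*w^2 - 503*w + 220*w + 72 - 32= 7*w^3 + 20*w^2 - 283*w + 40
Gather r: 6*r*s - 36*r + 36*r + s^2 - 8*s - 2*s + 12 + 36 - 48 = 6*r*s + s^2 - 10*s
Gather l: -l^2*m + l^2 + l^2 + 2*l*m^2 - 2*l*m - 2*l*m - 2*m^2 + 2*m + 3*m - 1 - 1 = l^2*(2 - m) + l*(2*m^2 - 4*m) - 2*m^2 + 5*m - 2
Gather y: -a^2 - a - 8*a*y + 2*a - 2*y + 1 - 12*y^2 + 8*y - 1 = -a^2 + a - 12*y^2 + y*(6 - 8*a)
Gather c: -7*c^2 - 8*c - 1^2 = -7*c^2 - 8*c - 1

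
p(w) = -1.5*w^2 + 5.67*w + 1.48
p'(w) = 5.67 - 3.0*w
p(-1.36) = -9.01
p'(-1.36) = 9.75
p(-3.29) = -33.41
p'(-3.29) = 15.54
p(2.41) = 6.43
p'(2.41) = -1.56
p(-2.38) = -20.51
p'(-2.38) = 12.81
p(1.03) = 5.73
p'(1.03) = 2.58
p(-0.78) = -3.86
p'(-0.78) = 8.01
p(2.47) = 6.33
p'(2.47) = -1.74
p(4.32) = -2.02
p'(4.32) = -7.29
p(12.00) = -146.48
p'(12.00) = -30.33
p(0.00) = 1.48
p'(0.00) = 5.67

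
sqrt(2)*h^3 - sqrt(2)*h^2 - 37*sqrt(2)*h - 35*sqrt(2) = (h - 7)*(h + 5)*(sqrt(2)*h + sqrt(2))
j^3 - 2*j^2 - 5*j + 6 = (j - 3)*(j - 1)*(j + 2)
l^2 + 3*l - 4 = (l - 1)*(l + 4)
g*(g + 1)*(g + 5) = g^3 + 6*g^2 + 5*g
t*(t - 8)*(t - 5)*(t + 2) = t^4 - 11*t^3 + 14*t^2 + 80*t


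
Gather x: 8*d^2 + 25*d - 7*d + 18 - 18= 8*d^2 + 18*d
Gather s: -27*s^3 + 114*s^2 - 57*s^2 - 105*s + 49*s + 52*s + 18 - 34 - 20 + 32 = -27*s^3 + 57*s^2 - 4*s - 4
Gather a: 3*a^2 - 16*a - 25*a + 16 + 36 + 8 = 3*a^2 - 41*a + 60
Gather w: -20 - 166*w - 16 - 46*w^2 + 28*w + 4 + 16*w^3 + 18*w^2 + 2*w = 16*w^3 - 28*w^2 - 136*w - 32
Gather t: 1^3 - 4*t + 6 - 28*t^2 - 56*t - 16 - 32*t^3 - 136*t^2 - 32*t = -32*t^3 - 164*t^2 - 92*t - 9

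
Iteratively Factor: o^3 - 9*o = (o + 3)*(o^2 - 3*o) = (o - 3)*(o + 3)*(o)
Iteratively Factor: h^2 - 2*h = (h - 2)*(h)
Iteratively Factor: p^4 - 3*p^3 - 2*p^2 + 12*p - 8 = (p - 1)*(p^3 - 2*p^2 - 4*p + 8) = (p - 1)*(p + 2)*(p^2 - 4*p + 4) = (p - 2)*(p - 1)*(p + 2)*(p - 2)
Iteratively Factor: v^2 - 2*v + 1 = (v - 1)*(v - 1)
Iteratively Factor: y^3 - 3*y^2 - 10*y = (y + 2)*(y^2 - 5*y) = y*(y + 2)*(y - 5)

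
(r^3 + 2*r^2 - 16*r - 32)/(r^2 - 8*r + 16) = (r^2 + 6*r + 8)/(r - 4)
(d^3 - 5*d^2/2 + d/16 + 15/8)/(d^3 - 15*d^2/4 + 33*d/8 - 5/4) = (4*d + 3)/(2*(2*d - 1))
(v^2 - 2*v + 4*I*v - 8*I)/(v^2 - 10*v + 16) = (v + 4*I)/(v - 8)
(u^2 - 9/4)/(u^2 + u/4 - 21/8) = 2*(2*u + 3)/(4*u + 7)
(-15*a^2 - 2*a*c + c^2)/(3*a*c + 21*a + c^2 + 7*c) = (-5*a + c)/(c + 7)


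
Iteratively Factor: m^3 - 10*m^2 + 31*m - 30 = (m - 2)*(m^2 - 8*m + 15) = (m - 5)*(m - 2)*(m - 3)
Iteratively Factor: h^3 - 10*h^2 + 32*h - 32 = (h - 4)*(h^2 - 6*h + 8) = (h - 4)*(h - 2)*(h - 4)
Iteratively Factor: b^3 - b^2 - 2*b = (b - 2)*(b^2 + b) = b*(b - 2)*(b + 1)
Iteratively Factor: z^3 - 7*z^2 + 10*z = (z - 5)*(z^2 - 2*z) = (z - 5)*(z - 2)*(z)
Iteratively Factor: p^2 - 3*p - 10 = (p - 5)*(p + 2)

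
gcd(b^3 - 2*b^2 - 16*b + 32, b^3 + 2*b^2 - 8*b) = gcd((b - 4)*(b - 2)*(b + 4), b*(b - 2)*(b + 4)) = b^2 + 2*b - 8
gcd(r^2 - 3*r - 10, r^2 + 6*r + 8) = r + 2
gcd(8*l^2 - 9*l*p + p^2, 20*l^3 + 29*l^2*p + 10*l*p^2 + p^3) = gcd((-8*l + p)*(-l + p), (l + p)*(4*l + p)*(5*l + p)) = 1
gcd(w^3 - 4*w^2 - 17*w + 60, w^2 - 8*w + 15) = w^2 - 8*w + 15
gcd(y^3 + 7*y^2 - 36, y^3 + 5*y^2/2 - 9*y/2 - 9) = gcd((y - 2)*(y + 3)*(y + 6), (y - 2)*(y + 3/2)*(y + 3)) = y^2 + y - 6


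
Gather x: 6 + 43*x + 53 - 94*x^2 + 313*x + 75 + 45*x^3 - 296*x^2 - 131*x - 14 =45*x^3 - 390*x^2 + 225*x + 120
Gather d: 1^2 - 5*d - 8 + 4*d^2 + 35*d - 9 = 4*d^2 + 30*d - 16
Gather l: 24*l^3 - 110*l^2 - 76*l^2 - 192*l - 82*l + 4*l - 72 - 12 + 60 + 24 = 24*l^3 - 186*l^2 - 270*l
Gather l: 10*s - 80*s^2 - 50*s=-80*s^2 - 40*s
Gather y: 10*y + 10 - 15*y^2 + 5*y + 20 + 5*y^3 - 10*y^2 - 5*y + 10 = 5*y^3 - 25*y^2 + 10*y + 40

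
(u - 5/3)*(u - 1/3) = u^2 - 2*u + 5/9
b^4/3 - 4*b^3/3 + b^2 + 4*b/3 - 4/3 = (b/3 + 1/3)*(b - 2)^2*(b - 1)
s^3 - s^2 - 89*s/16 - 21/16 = (s - 3)*(s + 1/4)*(s + 7/4)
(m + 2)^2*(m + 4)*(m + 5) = m^4 + 13*m^3 + 60*m^2 + 116*m + 80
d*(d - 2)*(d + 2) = d^3 - 4*d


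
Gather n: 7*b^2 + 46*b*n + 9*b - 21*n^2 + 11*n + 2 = 7*b^2 + 9*b - 21*n^2 + n*(46*b + 11) + 2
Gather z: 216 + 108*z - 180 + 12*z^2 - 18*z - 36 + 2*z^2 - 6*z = 14*z^2 + 84*z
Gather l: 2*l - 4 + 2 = 2*l - 2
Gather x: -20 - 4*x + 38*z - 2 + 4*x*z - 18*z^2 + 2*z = x*(4*z - 4) - 18*z^2 + 40*z - 22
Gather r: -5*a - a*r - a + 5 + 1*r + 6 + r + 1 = -6*a + r*(2 - a) + 12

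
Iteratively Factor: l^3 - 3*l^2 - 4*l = (l + 1)*(l^2 - 4*l) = (l - 4)*(l + 1)*(l)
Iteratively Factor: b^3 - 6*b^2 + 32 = (b + 2)*(b^2 - 8*b + 16) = (b - 4)*(b + 2)*(b - 4)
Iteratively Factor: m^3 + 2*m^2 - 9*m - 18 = (m - 3)*(m^2 + 5*m + 6) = (m - 3)*(m + 2)*(m + 3)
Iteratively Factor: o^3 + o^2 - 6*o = (o - 2)*(o^2 + 3*o) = o*(o - 2)*(o + 3)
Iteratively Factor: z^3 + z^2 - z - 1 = (z + 1)*(z^2 - 1) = (z + 1)^2*(z - 1)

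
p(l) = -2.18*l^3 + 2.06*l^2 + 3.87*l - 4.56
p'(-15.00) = -1529.43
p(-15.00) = 7758.39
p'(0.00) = 3.87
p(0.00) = -4.56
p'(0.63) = 3.87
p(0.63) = -1.85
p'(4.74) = -123.54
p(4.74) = -172.10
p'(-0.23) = 2.58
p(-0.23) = -5.31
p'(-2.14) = -34.90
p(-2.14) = 17.96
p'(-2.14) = -34.90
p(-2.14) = 17.96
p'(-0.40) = 1.18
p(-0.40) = -5.64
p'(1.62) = -6.62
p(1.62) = -2.15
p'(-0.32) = 1.88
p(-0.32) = -5.52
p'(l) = -6.54*l^2 + 4.12*l + 3.87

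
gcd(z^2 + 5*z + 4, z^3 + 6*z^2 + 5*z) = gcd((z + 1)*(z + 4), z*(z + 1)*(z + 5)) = z + 1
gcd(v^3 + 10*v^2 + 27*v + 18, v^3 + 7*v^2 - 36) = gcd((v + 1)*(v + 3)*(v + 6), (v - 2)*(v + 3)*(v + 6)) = v^2 + 9*v + 18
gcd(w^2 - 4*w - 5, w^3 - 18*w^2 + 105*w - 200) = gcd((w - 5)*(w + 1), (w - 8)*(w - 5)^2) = w - 5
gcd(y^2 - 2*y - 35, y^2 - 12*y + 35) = y - 7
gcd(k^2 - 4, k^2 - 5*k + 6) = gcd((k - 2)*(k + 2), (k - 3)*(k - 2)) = k - 2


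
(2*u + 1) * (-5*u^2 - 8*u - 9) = -10*u^3 - 21*u^2 - 26*u - 9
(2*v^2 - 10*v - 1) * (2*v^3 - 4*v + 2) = 4*v^5 - 20*v^4 - 10*v^3 + 44*v^2 - 16*v - 2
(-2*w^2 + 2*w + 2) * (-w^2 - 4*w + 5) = 2*w^4 + 6*w^3 - 20*w^2 + 2*w + 10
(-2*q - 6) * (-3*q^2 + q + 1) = 6*q^3 + 16*q^2 - 8*q - 6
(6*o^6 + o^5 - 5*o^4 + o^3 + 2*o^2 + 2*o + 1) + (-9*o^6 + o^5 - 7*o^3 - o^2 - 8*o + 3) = -3*o^6 + 2*o^5 - 5*o^4 - 6*o^3 + o^2 - 6*o + 4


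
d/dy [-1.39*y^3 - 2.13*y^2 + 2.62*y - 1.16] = -4.17*y^2 - 4.26*y + 2.62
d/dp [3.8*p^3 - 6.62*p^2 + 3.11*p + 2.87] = 11.4*p^2 - 13.24*p + 3.11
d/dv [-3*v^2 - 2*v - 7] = -6*v - 2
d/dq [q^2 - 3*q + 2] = 2*q - 3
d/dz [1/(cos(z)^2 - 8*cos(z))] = 2*(cos(z) - 4)*sin(z)/((cos(z) - 8)^2*cos(z)^2)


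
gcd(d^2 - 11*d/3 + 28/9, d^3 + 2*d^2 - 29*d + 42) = 1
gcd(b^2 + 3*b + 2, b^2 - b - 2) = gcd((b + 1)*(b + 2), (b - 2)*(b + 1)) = b + 1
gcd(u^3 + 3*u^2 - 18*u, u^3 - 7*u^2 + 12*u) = u^2 - 3*u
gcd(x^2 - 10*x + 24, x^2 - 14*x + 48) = x - 6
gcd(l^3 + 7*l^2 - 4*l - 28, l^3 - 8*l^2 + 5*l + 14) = l - 2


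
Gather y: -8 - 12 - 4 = -24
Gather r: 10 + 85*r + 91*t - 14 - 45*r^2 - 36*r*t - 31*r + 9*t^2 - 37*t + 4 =-45*r^2 + r*(54 - 36*t) + 9*t^2 + 54*t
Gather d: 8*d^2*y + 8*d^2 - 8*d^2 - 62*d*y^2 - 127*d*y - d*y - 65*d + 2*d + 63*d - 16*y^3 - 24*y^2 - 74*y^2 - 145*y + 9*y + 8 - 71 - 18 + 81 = 8*d^2*y + d*(-62*y^2 - 128*y) - 16*y^3 - 98*y^2 - 136*y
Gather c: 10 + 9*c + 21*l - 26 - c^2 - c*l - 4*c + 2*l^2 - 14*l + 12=-c^2 + c*(5 - l) + 2*l^2 + 7*l - 4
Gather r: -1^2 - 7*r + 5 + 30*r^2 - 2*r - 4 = 30*r^2 - 9*r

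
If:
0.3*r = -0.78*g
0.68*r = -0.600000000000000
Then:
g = 0.34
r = -0.88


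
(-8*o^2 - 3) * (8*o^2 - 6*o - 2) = -64*o^4 + 48*o^3 - 8*o^2 + 18*o + 6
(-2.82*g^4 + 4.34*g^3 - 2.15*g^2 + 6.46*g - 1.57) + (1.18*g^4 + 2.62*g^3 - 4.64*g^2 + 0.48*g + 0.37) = -1.64*g^4 + 6.96*g^3 - 6.79*g^2 + 6.94*g - 1.2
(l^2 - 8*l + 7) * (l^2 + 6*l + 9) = l^4 - 2*l^3 - 32*l^2 - 30*l + 63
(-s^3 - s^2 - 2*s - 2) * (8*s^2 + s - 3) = -8*s^5 - 9*s^4 - 14*s^3 - 15*s^2 + 4*s + 6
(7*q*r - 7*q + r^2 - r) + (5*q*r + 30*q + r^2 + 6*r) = 12*q*r + 23*q + 2*r^2 + 5*r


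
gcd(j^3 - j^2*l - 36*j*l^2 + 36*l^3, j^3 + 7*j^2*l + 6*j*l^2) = j + 6*l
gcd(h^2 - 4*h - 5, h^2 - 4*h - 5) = h^2 - 4*h - 5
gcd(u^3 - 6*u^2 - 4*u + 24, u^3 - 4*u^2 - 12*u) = u^2 - 4*u - 12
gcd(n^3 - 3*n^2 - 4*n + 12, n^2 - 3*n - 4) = 1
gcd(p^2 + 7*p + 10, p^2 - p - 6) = p + 2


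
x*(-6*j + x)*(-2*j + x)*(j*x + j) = 12*j^3*x^2 + 12*j^3*x - 8*j^2*x^3 - 8*j^2*x^2 + j*x^4 + j*x^3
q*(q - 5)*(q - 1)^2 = q^4 - 7*q^3 + 11*q^2 - 5*q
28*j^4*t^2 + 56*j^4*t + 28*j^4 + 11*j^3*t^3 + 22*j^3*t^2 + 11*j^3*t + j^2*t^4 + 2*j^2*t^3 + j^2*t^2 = (4*j + t)*(7*j + t)*(j*t + j)^2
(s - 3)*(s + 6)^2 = s^3 + 9*s^2 - 108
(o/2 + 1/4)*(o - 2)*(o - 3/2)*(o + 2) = o^4/2 - o^3/2 - 19*o^2/8 + 2*o + 3/2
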